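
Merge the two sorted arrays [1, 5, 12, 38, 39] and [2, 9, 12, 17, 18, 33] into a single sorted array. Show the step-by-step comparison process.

Merging process:

Compare 1 vs 2: take 1 from left. Merged: [1]
Compare 5 vs 2: take 2 from right. Merged: [1, 2]
Compare 5 vs 9: take 5 from left. Merged: [1, 2, 5]
Compare 12 vs 9: take 9 from right. Merged: [1, 2, 5, 9]
Compare 12 vs 12: take 12 from left. Merged: [1, 2, 5, 9, 12]
Compare 38 vs 12: take 12 from right. Merged: [1, 2, 5, 9, 12, 12]
Compare 38 vs 17: take 17 from right. Merged: [1, 2, 5, 9, 12, 12, 17]
Compare 38 vs 18: take 18 from right. Merged: [1, 2, 5, 9, 12, 12, 17, 18]
Compare 38 vs 33: take 33 from right. Merged: [1, 2, 5, 9, 12, 12, 17, 18, 33]
Append remaining from left: [38, 39]. Merged: [1, 2, 5, 9, 12, 12, 17, 18, 33, 38, 39]

Final merged array: [1, 2, 5, 9, 12, 12, 17, 18, 33, 38, 39]
Total comparisons: 9

The merged array is [1, 2, 5, 9, 12, 12, 17, 18, 33, 38, 39], requiring 9 comparisons. The merge step runs in O(n) time where n is the total number of elements.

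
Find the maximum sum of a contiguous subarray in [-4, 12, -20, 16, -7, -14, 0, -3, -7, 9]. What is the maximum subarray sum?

Using Kadane's algorithm on [-4, 12, -20, 16, -7, -14, 0, -3, -7, 9]:

Scanning through the array:
Position 1 (value 12): max_ending_here = 12, max_so_far = 12
Position 2 (value -20): max_ending_here = -8, max_so_far = 12
Position 3 (value 16): max_ending_here = 16, max_so_far = 16
Position 4 (value -7): max_ending_here = 9, max_so_far = 16
Position 5 (value -14): max_ending_here = -5, max_so_far = 16
Position 6 (value 0): max_ending_here = 0, max_so_far = 16
Position 7 (value -3): max_ending_here = -3, max_so_far = 16
Position 8 (value -7): max_ending_here = -7, max_so_far = 16
Position 9 (value 9): max_ending_here = 9, max_so_far = 16

Maximum subarray: [16]
Maximum sum: 16

The maximum subarray is [16] with sum 16. This subarray runs from index 3 to index 3.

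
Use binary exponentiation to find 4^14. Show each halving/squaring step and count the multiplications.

Computing 4^14 by squaring (build up from 4^1; each line after the first costs one multiplication):

4^1 = 4
4^2 = (4^1)^2 = 4^2 = 16
4^3 = 4 * 4^2 = 4 * 16 = 64
4^6 = (4^3)^2 = 64^2 = 4096
4^7 = 4 * 4^6 = 4 * 4096 = 16384
4^14 = (4^7)^2 = 16384^2 = 268435456

Result: 268435456
Multiplications needed: 5 (5 lines after 4^1)

4^14 = 268435456. Using exponentiation by squaring, this requires 5 multiplications. The key idea: if the exponent is even, square the half-power; if odd, multiply by the base once.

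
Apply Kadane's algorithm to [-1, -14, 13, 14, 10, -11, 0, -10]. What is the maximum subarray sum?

Using Kadane's algorithm on [-1, -14, 13, 14, 10, -11, 0, -10]:

Scanning through the array:
Position 1 (value -14): max_ending_here = -14, max_so_far = -1
Position 2 (value 13): max_ending_here = 13, max_so_far = 13
Position 3 (value 14): max_ending_here = 27, max_so_far = 27
Position 4 (value 10): max_ending_here = 37, max_so_far = 37
Position 5 (value -11): max_ending_here = 26, max_so_far = 37
Position 6 (value 0): max_ending_here = 26, max_so_far = 37
Position 7 (value -10): max_ending_here = 16, max_so_far = 37

Maximum subarray: [13, 14, 10]
Maximum sum: 37

The maximum subarray is [13, 14, 10] with sum 37. This subarray runs from index 2 to index 4.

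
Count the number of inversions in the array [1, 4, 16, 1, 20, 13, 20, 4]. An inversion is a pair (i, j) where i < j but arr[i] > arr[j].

Finding inversions in [1, 4, 16, 1, 20, 13, 20, 4]:

(1, 3): arr[1]=4 > arr[3]=1
(2, 3): arr[2]=16 > arr[3]=1
(2, 5): arr[2]=16 > arr[5]=13
(2, 7): arr[2]=16 > arr[7]=4
(4, 5): arr[4]=20 > arr[5]=13
(4, 7): arr[4]=20 > arr[7]=4
(5, 7): arr[5]=13 > arr[7]=4
(6, 7): arr[6]=20 > arr[7]=4

Total inversions: 8

The array has 8 inversion(s): (1,3), (2,3), (2,5), (2,7), (4,5), (4,7), (5,7), (6,7). Each pair (i,j) satisfies i < j and arr[i] > arr[j].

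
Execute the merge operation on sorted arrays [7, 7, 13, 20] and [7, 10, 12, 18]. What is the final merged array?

Merging process:

Compare 7 vs 7: take 7 from left. Merged: [7]
Compare 7 vs 7: take 7 from left. Merged: [7, 7]
Compare 13 vs 7: take 7 from right. Merged: [7, 7, 7]
Compare 13 vs 10: take 10 from right. Merged: [7, 7, 7, 10]
Compare 13 vs 12: take 12 from right. Merged: [7, 7, 7, 10, 12]
Compare 13 vs 18: take 13 from left. Merged: [7, 7, 7, 10, 12, 13]
Compare 20 vs 18: take 18 from right. Merged: [7, 7, 7, 10, 12, 13, 18]
Append remaining from left: [20]. Merged: [7, 7, 7, 10, 12, 13, 18, 20]

Final merged array: [7, 7, 7, 10, 12, 13, 18, 20]
Total comparisons: 7

The merged array is [7, 7, 7, 10, 12, 13, 18, 20], requiring 7 comparisons. The merge step runs in O(n) time where n is the total number of elements.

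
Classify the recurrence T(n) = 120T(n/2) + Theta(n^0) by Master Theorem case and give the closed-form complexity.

Master Theorem for T(n) = 120T(n/2) + O(n^0):

a = 120, b = 2, c = 0
log_b(a) = log_2(120) = 6.9069

Case 1: c = 0 < log_2(120) = 6.9069
T(n) = O(n^(log_2 120))

For T(n) = 120T(n/2) + O(n^0): log_2(120) = 6.9069. This is Case 1 of the Master Theorem (c < log_b(a), work dominated by leaves), giving O(n^(log_2 120)).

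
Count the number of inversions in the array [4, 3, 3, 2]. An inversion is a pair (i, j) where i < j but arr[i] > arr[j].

Finding inversions in [4, 3, 3, 2]:

(0, 1): arr[0]=4 > arr[1]=3
(0, 2): arr[0]=4 > arr[2]=3
(0, 3): arr[0]=4 > arr[3]=2
(1, 3): arr[1]=3 > arr[3]=2
(2, 3): arr[2]=3 > arr[3]=2

Total inversions: 5

The array has 5 inversion(s): (0,1), (0,2), (0,3), (1,3), (2,3). Each pair (i,j) satisfies i < j and arr[i] > arr[j].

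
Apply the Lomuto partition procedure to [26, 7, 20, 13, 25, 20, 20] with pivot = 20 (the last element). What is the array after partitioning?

Lomuto partition with pivot = 20:

Initial array: [26, 7, 20, 13, 25, 20, 20]

arr[0]=26 > 20: no swap
arr[1]=7 <= 20: swap with position 0, array becomes [7, 26, 20, 13, 25, 20, 20]
arr[2]=20 <= 20: swap with position 1, array becomes [7, 20, 26, 13, 25, 20, 20]
arr[3]=13 <= 20: swap with position 2, array becomes [7, 20, 13, 26, 25, 20, 20]
arr[4]=25 > 20: no swap
arr[5]=20 <= 20: swap with position 3, array becomes [7, 20, 13, 20, 25, 26, 20]

Place pivot at position 4: [7, 20, 13, 20, 20, 26, 25]
Pivot position: 4

After partitioning with pivot 20, the array becomes [7, 20, 13, 20, 20, 26, 25]. The pivot is placed at index 4. All elements to the left of the pivot are <= 20, and all elements to the right are > 20.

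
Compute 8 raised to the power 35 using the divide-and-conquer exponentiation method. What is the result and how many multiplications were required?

Computing 8^35 by squaring (build up from 8^1; each line after the first costs one multiplication):

8^1 = 8
8^2 = (8^1)^2 = 8^2 = 64
8^4 = (8^2)^2 = 64^2 = 4096
8^8 = (8^4)^2 = 4096^2 = 16777216
8^16 = (8^8)^2 = 16777216^2 = 281474976710656
8^17 = 8 * 8^16 = 8 * 281474976710656 = 2251799813685248
8^34 = (8^17)^2 = 2251799813685248^2 = 5070602400912917605986812821504
8^35 = 8 * 8^34 = 8 * 5070602400912917605986812821504 = 40564819207303340847894502572032

Result: 40564819207303340847894502572032
Multiplications needed: 7 (7 lines after 8^1)

8^35 = 40564819207303340847894502572032. Using exponentiation by squaring, this requires 7 multiplications. The key idea: if the exponent is even, square the half-power; if odd, multiply by the base once.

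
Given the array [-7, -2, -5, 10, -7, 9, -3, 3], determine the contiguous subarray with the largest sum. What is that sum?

Using Kadane's algorithm on [-7, -2, -5, 10, -7, 9, -3, 3]:

Scanning through the array:
Position 1 (value -2): max_ending_here = -2, max_so_far = -2
Position 2 (value -5): max_ending_here = -5, max_so_far = -2
Position 3 (value 10): max_ending_here = 10, max_so_far = 10
Position 4 (value -7): max_ending_here = 3, max_so_far = 10
Position 5 (value 9): max_ending_here = 12, max_so_far = 12
Position 6 (value -3): max_ending_here = 9, max_so_far = 12
Position 7 (value 3): max_ending_here = 12, max_so_far = 12

Maximum subarray: [10, -7, 9]
Maximum sum: 12

The maximum subarray is [10, -7, 9] with sum 12. This subarray runs from index 3 to index 5.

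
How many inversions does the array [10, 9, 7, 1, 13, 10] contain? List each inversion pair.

Finding inversions in [10, 9, 7, 1, 13, 10]:

(0, 1): arr[0]=10 > arr[1]=9
(0, 2): arr[0]=10 > arr[2]=7
(0, 3): arr[0]=10 > arr[3]=1
(1, 2): arr[1]=9 > arr[2]=7
(1, 3): arr[1]=9 > arr[3]=1
(2, 3): arr[2]=7 > arr[3]=1
(4, 5): arr[4]=13 > arr[5]=10

Total inversions: 7

The array has 7 inversion(s): (0,1), (0,2), (0,3), (1,2), (1,3), (2,3), (4,5). Each pair (i,j) satisfies i < j and arr[i] > arr[j].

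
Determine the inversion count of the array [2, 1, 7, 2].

Finding inversions in [2, 1, 7, 2]:

(0, 1): arr[0]=2 > arr[1]=1
(2, 3): arr[2]=7 > arr[3]=2

Total inversions: 2

The array has 2 inversion(s): (0,1), (2,3). Each pair (i,j) satisfies i < j and arr[i] > arr[j].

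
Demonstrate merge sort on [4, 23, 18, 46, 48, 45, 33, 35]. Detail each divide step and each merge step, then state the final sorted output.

Merge sort trace:

Split: [4, 23, 18, 46, 48, 45, 33, 35] -> [4, 23, 18, 46] and [48, 45, 33, 35]
  Split: [4, 23, 18, 46] -> [4, 23] and [18, 46]
    Split: [4, 23] -> [4] and [23]
    Merge: [4] + [23] -> [4, 23]
    Split: [18, 46] -> [18] and [46]
    Merge: [18] + [46] -> [18, 46]
  Merge: [4, 23] + [18, 46] -> [4, 18, 23, 46]
  Split: [48, 45, 33, 35] -> [48, 45] and [33, 35]
    Split: [48, 45] -> [48] and [45]
    Merge: [48] + [45] -> [45, 48]
    Split: [33, 35] -> [33] and [35]
    Merge: [33] + [35] -> [33, 35]
  Merge: [45, 48] + [33, 35] -> [33, 35, 45, 48]
Merge: [4, 18, 23, 46] + [33, 35, 45, 48] -> [4, 18, 23, 33, 35, 45, 46, 48]

Final sorted array: [4, 18, 23, 33, 35, 45, 46, 48]

The merge sort proceeds by recursively splitting the array and merging sorted halves.
After all merges, the sorted array is [4, 18, 23, 33, 35, 45, 46, 48].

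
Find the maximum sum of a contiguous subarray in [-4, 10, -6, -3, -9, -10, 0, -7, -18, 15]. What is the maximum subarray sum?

Using Kadane's algorithm on [-4, 10, -6, -3, -9, -10, 0, -7, -18, 15]:

Scanning through the array:
Position 1 (value 10): max_ending_here = 10, max_so_far = 10
Position 2 (value -6): max_ending_here = 4, max_so_far = 10
Position 3 (value -3): max_ending_here = 1, max_so_far = 10
Position 4 (value -9): max_ending_here = -8, max_so_far = 10
Position 5 (value -10): max_ending_here = -10, max_so_far = 10
Position 6 (value 0): max_ending_here = 0, max_so_far = 10
Position 7 (value -7): max_ending_here = -7, max_so_far = 10
Position 8 (value -18): max_ending_here = -18, max_so_far = 10
Position 9 (value 15): max_ending_here = 15, max_so_far = 15

Maximum subarray: [15]
Maximum sum: 15

The maximum subarray is [15] with sum 15. This subarray runs from index 9 to index 9.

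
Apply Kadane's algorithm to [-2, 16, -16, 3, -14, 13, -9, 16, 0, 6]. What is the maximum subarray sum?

Using Kadane's algorithm on [-2, 16, -16, 3, -14, 13, -9, 16, 0, 6]:

Scanning through the array:
Position 1 (value 16): max_ending_here = 16, max_so_far = 16
Position 2 (value -16): max_ending_here = 0, max_so_far = 16
Position 3 (value 3): max_ending_here = 3, max_so_far = 16
Position 4 (value -14): max_ending_here = -11, max_so_far = 16
Position 5 (value 13): max_ending_here = 13, max_so_far = 16
Position 6 (value -9): max_ending_here = 4, max_so_far = 16
Position 7 (value 16): max_ending_here = 20, max_so_far = 20
Position 8 (value 0): max_ending_here = 20, max_so_far = 20
Position 9 (value 6): max_ending_here = 26, max_so_far = 26

Maximum subarray: [13, -9, 16, 0, 6]
Maximum sum: 26

The maximum subarray is [13, -9, 16, 0, 6] with sum 26. This subarray runs from index 5 to index 9.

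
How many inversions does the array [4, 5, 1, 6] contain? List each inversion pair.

Finding inversions in [4, 5, 1, 6]:

(0, 2): arr[0]=4 > arr[2]=1
(1, 2): arr[1]=5 > arr[2]=1

Total inversions: 2

The array has 2 inversion(s): (0,2), (1,2). Each pair (i,j) satisfies i < j and arr[i] > arr[j].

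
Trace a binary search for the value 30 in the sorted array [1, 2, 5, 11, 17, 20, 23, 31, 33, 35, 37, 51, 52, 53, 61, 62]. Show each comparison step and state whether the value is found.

Binary search for 30 in [1, 2, 5, 11, 17, 20, 23, 31, 33, 35, 37, 51, 52, 53, 61, 62]:

lo=0, hi=15, mid=7, arr[mid]=31 -> 31 > 30, search left half
lo=0, hi=6, mid=3, arr[mid]=11 -> 11 < 30, search right half
lo=4, hi=6, mid=5, arr[mid]=20 -> 20 < 30, search right half
lo=6, hi=6, mid=6, arr[mid]=23 -> 23 < 30, search right half
lo=7 > hi=6, target 30 not found

Binary search determines that 30 is not in the array after 4 comparisons. The search space was exhausted without finding the target.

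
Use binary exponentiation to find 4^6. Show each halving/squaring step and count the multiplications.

Computing 4^6 by squaring (build up from 4^1; each line after the first costs one multiplication):

4^1 = 4
4^2 = (4^1)^2 = 4^2 = 16
4^3 = 4 * 4^2 = 4 * 16 = 64
4^6 = (4^3)^2 = 64^2 = 4096

Result: 4096
Multiplications needed: 3 (3 lines after 4^1)

4^6 = 4096. Using exponentiation by squaring, this requires 3 multiplications. The key idea: if the exponent is even, square the half-power; if odd, multiply by the base once.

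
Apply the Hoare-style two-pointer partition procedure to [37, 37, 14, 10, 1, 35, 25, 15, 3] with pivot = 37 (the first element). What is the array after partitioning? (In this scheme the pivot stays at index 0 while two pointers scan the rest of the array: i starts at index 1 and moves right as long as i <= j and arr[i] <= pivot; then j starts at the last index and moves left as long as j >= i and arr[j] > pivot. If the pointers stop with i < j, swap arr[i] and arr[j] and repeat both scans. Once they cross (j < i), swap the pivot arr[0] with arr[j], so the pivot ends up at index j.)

Hoare-style two-pointer partition with pivot = 37:

Initial array: [37, 37, 14, 10, 1, 35, 25, 15, 3]

Pointers start at i = 1, j = 8.
i ends at 9, j ends at 8: the pointers have crossed (j < i), so scanning stops.

Swap pivot arr[0] with arr[8] to place pivot at position 8: [3, 37, 14, 10, 1, 35, 25, 15, 37]
Pivot position: 8

After partitioning with pivot 37, the array becomes [3, 37, 14, 10, 1, 35, 25, 15, 37]. The pivot is placed at index 8. All elements to the left of the pivot are <= 37, and all elements to the right are > 37.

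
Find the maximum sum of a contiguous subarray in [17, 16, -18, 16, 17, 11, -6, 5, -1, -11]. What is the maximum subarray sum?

Using Kadane's algorithm on [17, 16, -18, 16, 17, 11, -6, 5, -1, -11]:

Scanning through the array:
Position 1 (value 16): max_ending_here = 33, max_so_far = 33
Position 2 (value -18): max_ending_here = 15, max_so_far = 33
Position 3 (value 16): max_ending_here = 31, max_so_far = 33
Position 4 (value 17): max_ending_here = 48, max_so_far = 48
Position 5 (value 11): max_ending_here = 59, max_so_far = 59
Position 6 (value -6): max_ending_here = 53, max_so_far = 59
Position 7 (value 5): max_ending_here = 58, max_so_far = 59
Position 8 (value -1): max_ending_here = 57, max_so_far = 59
Position 9 (value -11): max_ending_here = 46, max_so_far = 59

Maximum subarray: [17, 16, -18, 16, 17, 11]
Maximum sum: 59

The maximum subarray is [17, 16, -18, 16, 17, 11] with sum 59. This subarray runs from index 0 to index 5.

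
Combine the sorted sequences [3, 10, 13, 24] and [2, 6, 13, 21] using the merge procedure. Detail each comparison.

Merging process:

Compare 3 vs 2: take 2 from right. Merged: [2]
Compare 3 vs 6: take 3 from left. Merged: [2, 3]
Compare 10 vs 6: take 6 from right. Merged: [2, 3, 6]
Compare 10 vs 13: take 10 from left. Merged: [2, 3, 6, 10]
Compare 13 vs 13: take 13 from left. Merged: [2, 3, 6, 10, 13]
Compare 24 vs 13: take 13 from right. Merged: [2, 3, 6, 10, 13, 13]
Compare 24 vs 21: take 21 from right. Merged: [2, 3, 6, 10, 13, 13, 21]
Append remaining from left: [24]. Merged: [2, 3, 6, 10, 13, 13, 21, 24]

Final merged array: [2, 3, 6, 10, 13, 13, 21, 24]
Total comparisons: 7

The merged array is [2, 3, 6, 10, 13, 13, 21, 24], requiring 7 comparisons. The merge step runs in O(n) time where n is the total number of elements.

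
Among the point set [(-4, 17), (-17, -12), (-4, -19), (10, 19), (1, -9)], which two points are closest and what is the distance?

Computing all pairwise distances among 5 points:

d((-4, 17), (-17, -12)) = 31.7805
d((-4, 17), (-4, -19)) = 36.0
d((-4, 17), (10, 19)) = 14.1421
d((-4, 17), (1, -9)) = 26.4764
d((-17, -12), (-4, -19)) = 14.7648
d((-17, -12), (10, 19)) = 41.1096
d((-17, -12), (1, -9)) = 18.2483
d((-4, -19), (10, 19)) = 40.4969
d((-4, -19), (1, -9)) = 11.1803 <-- minimum
d((10, 19), (1, -9)) = 29.4109

Closest pair: (-4, -19) and (1, -9) with distance 11.1803

The closest pair is (-4, -19) and (1, -9) with Euclidean distance 11.1803. For 5 points, brute-force pairwise comparison is shown above. For large n, the divide-and-conquer algorithm (sort by x, recurse on halves, check the dividing strip) achieves O(n log n).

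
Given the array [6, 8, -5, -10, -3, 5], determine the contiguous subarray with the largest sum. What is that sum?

Using Kadane's algorithm on [6, 8, -5, -10, -3, 5]:

Scanning through the array:
Position 1 (value 8): max_ending_here = 14, max_so_far = 14
Position 2 (value -5): max_ending_here = 9, max_so_far = 14
Position 3 (value -10): max_ending_here = -1, max_so_far = 14
Position 4 (value -3): max_ending_here = -3, max_so_far = 14
Position 5 (value 5): max_ending_here = 5, max_so_far = 14

Maximum subarray: [6, 8]
Maximum sum: 14

The maximum subarray is [6, 8] with sum 14. This subarray runs from index 0 to index 1.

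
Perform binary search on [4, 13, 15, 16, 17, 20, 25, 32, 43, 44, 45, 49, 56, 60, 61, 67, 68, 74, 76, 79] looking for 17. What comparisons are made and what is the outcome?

Binary search for 17 in [4, 13, 15, 16, 17, 20, 25, 32, 43, 44, 45, 49, 56, 60, 61, 67, 68, 74, 76, 79]:

lo=0, hi=19, mid=9, arr[mid]=44 -> 44 > 17, search left half
lo=0, hi=8, mid=4, arr[mid]=17 -> Found target at index 4!

Binary search finds 17 at index 4 after 2 comparisons. The search repeatedly halves the search space by comparing with the middle element.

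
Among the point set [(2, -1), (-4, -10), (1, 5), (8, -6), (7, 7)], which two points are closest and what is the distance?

Computing all pairwise distances among 5 points:

d((2, -1), (-4, -10)) = 10.8167
d((2, -1), (1, 5)) = 6.0828 <-- minimum
d((2, -1), (8, -6)) = 7.8102
d((2, -1), (7, 7)) = 9.434
d((-4, -10), (1, 5)) = 15.8114
d((-4, -10), (8, -6)) = 12.6491
d((-4, -10), (7, 7)) = 20.2485
d((1, 5), (8, -6)) = 13.0384
d((1, 5), (7, 7)) = 6.3246
d((8, -6), (7, 7)) = 13.0384

Closest pair: (2, -1) and (1, 5) with distance 6.0828

The closest pair is (2, -1) and (1, 5) with Euclidean distance 6.0828. For 5 points, brute-force pairwise comparison is shown above. For large n, the divide-and-conquer algorithm (sort by x, recurse on halves, check the dividing strip) achieves O(n log n).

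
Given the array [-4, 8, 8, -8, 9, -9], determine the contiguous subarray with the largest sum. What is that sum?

Using Kadane's algorithm on [-4, 8, 8, -8, 9, -9]:

Scanning through the array:
Position 1 (value 8): max_ending_here = 8, max_so_far = 8
Position 2 (value 8): max_ending_here = 16, max_so_far = 16
Position 3 (value -8): max_ending_here = 8, max_so_far = 16
Position 4 (value 9): max_ending_here = 17, max_so_far = 17
Position 5 (value -9): max_ending_here = 8, max_so_far = 17

Maximum subarray: [8, 8, -8, 9]
Maximum sum: 17

The maximum subarray is [8, 8, -8, 9] with sum 17. This subarray runs from index 1 to index 4.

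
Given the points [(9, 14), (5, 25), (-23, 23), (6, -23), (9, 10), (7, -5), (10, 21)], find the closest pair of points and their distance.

Computing all pairwise distances among 7 points:

d((9, 14), (5, 25)) = 11.7047
d((9, 14), (-23, 23)) = 33.2415
d((9, 14), (6, -23)) = 37.1214
d((9, 14), (9, 10)) = 4.0 <-- minimum
d((9, 14), (7, -5)) = 19.105
d((9, 14), (10, 21)) = 7.0711
d((5, 25), (-23, 23)) = 28.0713
d((5, 25), (6, -23)) = 48.0104
d((5, 25), (9, 10)) = 15.5242
d((5, 25), (7, -5)) = 30.0666
d((5, 25), (10, 21)) = 6.4031
d((-23, 23), (6, -23)) = 54.3783
d((-23, 23), (9, 10)) = 34.5398
d((-23, 23), (7, -5)) = 41.0366
d((-23, 23), (10, 21)) = 33.0606
d((6, -23), (9, 10)) = 33.1361
d((6, -23), (7, -5)) = 18.0278
d((6, -23), (10, 21)) = 44.1814
d((9, 10), (7, -5)) = 15.1327
d((9, 10), (10, 21)) = 11.0454
d((7, -5), (10, 21)) = 26.1725

Closest pair: (9, 14) and (9, 10) with distance 4.0

The closest pair is (9, 14) and (9, 10) with Euclidean distance 4.0. For 7 points, brute-force pairwise comparison is shown above. For large n, the divide-and-conquer algorithm (sort by x, recurse on halves, check the dividing strip) achieves O(n log n).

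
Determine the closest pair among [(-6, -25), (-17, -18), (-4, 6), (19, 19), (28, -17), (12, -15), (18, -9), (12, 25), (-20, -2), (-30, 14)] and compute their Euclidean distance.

Computing all pairwise distances among 10 points:

d((-6, -25), (-17, -18)) = 13.0384
d((-6, -25), (-4, 6)) = 31.0644
d((-6, -25), (19, 19)) = 50.6063
d((-6, -25), (28, -17)) = 34.9285
d((-6, -25), (12, -15)) = 20.5913
d((-6, -25), (18, -9)) = 28.8444
d((-6, -25), (12, 25)) = 53.1413
d((-6, -25), (-20, -2)) = 26.9258
d((-6, -25), (-30, 14)) = 45.793
d((-17, -18), (-4, 6)) = 27.2947
d((-17, -18), (19, 19)) = 51.6236
d((-17, -18), (28, -17)) = 45.0111
d((-17, -18), (12, -15)) = 29.1548
d((-17, -18), (18, -9)) = 36.1386
d((-17, -18), (12, 25)) = 51.8652
d((-17, -18), (-20, -2)) = 16.2788
d((-17, -18), (-30, 14)) = 34.5398
d((-4, 6), (19, 19)) = 26.4197
d((-4, 6), (28, -17)) = 39.4081
d((-4, 6), (12, -15)) = 26.4008
d((-4, 6), (18, -9)) = 26.6271
d((-4, 6), (12, 25)) = 24.8395
d((-4, 6), (-20, -2)) = 17.8885
d((-4, 6), (-30, 14)) = 27.2029
d((19, 19), (28, -17)) = 37.108
d((19, 19), (12, -15)) = 34.7131
d((19, 19), (18, -9)) = 28.0179
d((19, 19), (12, 25)) = 9.2195
d((19, 19), (-20, -2)) = 44.2945
d((19, 19), (-30, 14)) = 49.2544
d((28, -17), (12, -15)) = 16.1245
d((28, -17), (18, -9)) = 12.8062
d((28, -17), (12, 25)) = 44.9444
d((28, -17), (-20, -2)) = 50.2892
d((28, -17), (-30, 14)) = 65.7647
d((12, -15), (18, -9)) = 8.4853 <-- minimum
d((12, -15), (12, 25)) = 40.0
d((12, -15), (-20, -2)) = 34.5398
d((12, -15), (-30, 14)) = 51.0392
d((18, -9), (12, 25)) = 34.5254
d((18, -9), (-20, -2)) = 38.6394
d((18, -9), (-30, 14)) = 53.2259
d((12, 25), (-20, -2)) = 41.8688
d((12, 25), (-30, 14)) = 43.4166
d((-20, -2), (-30, 14)) = 18.868

Closest pair: (12, -15) and (18, -9) with distance 8.4853

The closest pair is (12, -15) and (18, -9) with Euclidean distance 8.4853. For 10 points, brute-force pairwise comparison is shown above. For large n, the divide-and-conquer algorithm (sort by x, recurse on halves, check the dividing strip) achieves O(n log n).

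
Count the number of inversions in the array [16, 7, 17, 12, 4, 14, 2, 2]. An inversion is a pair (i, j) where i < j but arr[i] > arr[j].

Finding inversions in [16, 7, 17, 12, 4, 14, 2, 2]:

(0, 1): arr[0]=16 > arr[1]=7
(0, 3): arr[0]=16 > arr[3]=12
(0, 4): arr[0]=16 > arr[4]=4
(0, 5): arr[0]=16 > arr[5]=14
(0, 6): arr[0]=16 > arr[6]=2
(0, 7): arr[0]=16 > arr[7]=2
(1, 4): arr[1]=7 > arr[4]=4
(1, 6): arr[1]=7 > arr[6]=2
(1, 7): arr[1]=7 > arr[7]=2
(2, 3): arr[2]=17 > arr[3]=12
(2, 4): arr[2]=17 > arr[4]=4
(2, 5): arr[2]=17 > arr[5]=14
(2, 6): arr[2]=17 > arr[6]=2
(2, 7): arr[2]=17 > arr[7]=2
(3, 4): arr[3]=12 > arr[4]=4
(3, 6): arr[3]=12 > arr[6]=2
(3, 7): arr[3]=12 > arr[7]=2
(4, 6): arr[4]=4 > arr[6]=2
(4, 7): arr[4]=4 > arr[7]=2
(5, 6): arr[5]=14 > arr[6]=2
(5, 7): arr[5]=14 > arr[7]=2

Total inversions: 21

The array has 21 inversion(s): (0,1), (0,3), (0,4), (0,5), (0,6), (0,7), (1,4), (1,6), (1,7), (2,3), (2,4), (2,5), (2,6), (2,7), (3,4), (3,6), (3,7), (4,6), (4,7), (5,6), (5,7). Each pair (i,j) satisfies i < j and arr[i] > arr[j].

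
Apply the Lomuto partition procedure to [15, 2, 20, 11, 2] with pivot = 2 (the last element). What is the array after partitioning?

Lomuto partition with pivot = 2:

Initial array: [15, 2, 20, 11, 2]

arr[0]=15 > 2: no swap
arr[1]=2 <= 2: swap with position 0, array becomes [2, 15, 20, 11, 2]
arr[2]=20 > 2: no swap
arr[3]=11 > 2: no swap

Place pivot at position 1: [2, 2, 20, 11, 15]
Pivot position: 1

After partitioning with pivot 2, the array becomes [2, 2, 20, 11, 15]. The pivot is placed at index 1. All elements to the left of the pivot are <= 2, and all elements to the right are > 2.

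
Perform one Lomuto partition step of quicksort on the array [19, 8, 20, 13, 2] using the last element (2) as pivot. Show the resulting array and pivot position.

Lomuto partition with pivot = 2:

Initial array: [19, 8, 20, 13, 2]

arr[0]=19 > 2: no swap
arr[1]=8 > 2: no swap
arr[2]=20 > 2: no swap
arr[3]=13 > 2: no swap

Place pivot at position 0: [2, 8, 20, 13, 19]
Pivot position: 0

After partitioning with pivot 2, the array becomes [2, 8, 20, 13, 19]. The pivot is placed at index 0. All elements to the left of the pivot are <= 2, and all elements to the right are > 2.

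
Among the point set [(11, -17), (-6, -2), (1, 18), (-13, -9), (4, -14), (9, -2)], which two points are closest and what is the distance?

Computing all pairwise distances among 6 points:

d((11, -17), (-6, -2)) = 22.6716
d((11, -17), (1, 18)) = 36.4005
d((11, -17), (-13, -9)) = 25.2982
d((11, -17), (4, -14)) = 7.6158 <-- minimum
d((11, -17), (9, -2)) = 15.1327
d((-6, -2), (1, 18)) = 21.1896
d((-6, -2), (-13, -9)) = 9.8995
d((-6, -2), (4, -14)) = 15.6205
d((-6, -2), (9, -2)) = 15.0
d((1, 18), (-13, -9)) = 30.4138
d((1, 18), (4, -14)) = 32.1403
d((1, 18), (9, -2)) = 21.5407
d((-13, -9), (4, -14)) = 17.72
d((-13, -9), (9, -2)) = 23.0868
d((4, -14), (9, -2)) = 13.0

Closest pair: (11, -17) and (4, -14) with distance 7.6158

The closest pair is (11, -17) and (4, -14) with Euclidean distance 7.6158. For 6 points, brute-force pairwise comparison is shown above. For large n, the divide-and-conquer algorithm (sort by x, recurse on halves, check the dividing strip) achieves O(n log n).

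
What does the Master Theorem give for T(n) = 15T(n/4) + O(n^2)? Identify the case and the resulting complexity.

Master Theorem for T(n) = 15T(n/4) + O(n^2):

a = 15, b = 4, c = 2
log_b(a) = log_4(15) = 1.9534

Case 3: c = 2 > log_4(15) = 1.9534
T(n) = O(n^2) = O(n^2)

For T(n) = 15T(n/4) + O(n^2): log_4(15) = 1.9534. This is Case 3 of the Master Theorem (c > log_b(a), work dominated by root), giving O(n^2).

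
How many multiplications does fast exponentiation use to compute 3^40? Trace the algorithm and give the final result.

Computing 3^40 by squaring (build up from 3^1; each line after the first costs one multiplication):

3^1 = 3
3^2 = (3^1)^2 = 3^2 = 9
3^4 = (3^2)^2 = 9^2 = 81
3^5 = 3 * 3^4 = 3 * 81 = 243
3^10 = (3^5)^2 = 243^2 = 59049
3^20 = (3^10)^2 = 59049^2 = 3486784401
3^40 = (3^20)^2 = 3486784401^2 = 12157665459056928801

Result: 12157665459056928801
Multiplications needed: 6 (6 lines after 3^1)

3^40 = 12157665459056928801. Using exponentiation by squaring, this requires 6 multiplications. The key idea: if the exponent is even, square the half-power; if odd, multiply by the base once.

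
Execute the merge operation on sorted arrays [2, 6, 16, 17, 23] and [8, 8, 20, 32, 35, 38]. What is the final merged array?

Merging process:

Compare 2 vs 8: take 2 from left. Merged: [2]
Compare 6 vs 8: take 6 from left. Merged: [2, 6]
Compare 16 vs 8: take 8 from right. Merged: [2, 6, 8]
Compare 16 vs 8: take 8 from right. Merged: [2, 6, 8, 8]
Compare 16 vs 20: take 16 from left. Merged: [2, 6, 8, 8, 16]
Compare 17 vs 20: take 17 from left. Merged: [2, 6, 8, 8, 16, 17]
Compare 23 vs 20: take 20 from right. Merged: [2, 6, 8, 8, 16, 17, 20]
Compare 23 vs 32: take 23 from left. Merged: [2, 6, 8, 8, 16, 17, 20, 23]
Append remaining from right: [32, 35, 38]. Merged: [2, 6, 8, 8, 16, 17, 20, 23, 32, 35, 38]

Final merged array: [2, 6, 8, 8, 16, 17, 20, 23, 32, 35, 38]
Total comparisons: 8

The merged array is [2, 6, 8, 8, 16, 17, 20, 23, 32, 35, 38], requiring 8 comparisons. The merge step runs in O(n) time where n is the total number of elements.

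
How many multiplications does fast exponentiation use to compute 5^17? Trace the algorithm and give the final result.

Computing 5^17 by squaring (build up from 5^1; each line after the first costs one multiplication):

5^1 = 5
5^2 = (5^1)^2 = 5^2 = 25
5^4 = (5^2)^2 = 25^2 = 625
5^8 = (5^4)^2 = 625^2 = 390625
5^16 = (5^8)^2 = 390625^2 = 152587890625
5^17 = 5 * 5^16 = 5 * 152587890625 = 762939453125

Result: 762939453125
Multiplications needed: 5 (5 lines after 5^1)

5^17 = 762939453125. Using exponentiation by squaring, this requires 5 multiplications. The key idea: if the exponent is even, square the half-power; if odd, multiply by the base once.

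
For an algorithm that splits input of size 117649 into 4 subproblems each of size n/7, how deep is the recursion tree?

For divide and conquer with division factor 7:

Problem sizes at each level:
Level 0: 117649
Level 1: 16807
Level 2: 2401
Level 3: 343
Level 4: 49
Level 5: 7
Level 6: 1

The root is level 0 and the size-1 base case is level 6 (the tree spans levels 0 through 6, i.e. 7 levels counting the root), so the depth is the number of divisions: log_7(117649) = 6

The recursion tree depth is log_7(117649) = 6. At each level, the problem size is divided by 7, so it takes 6 divisions to reduce to a base case of size 1. The algorithm makes 4 recursive calls at each level.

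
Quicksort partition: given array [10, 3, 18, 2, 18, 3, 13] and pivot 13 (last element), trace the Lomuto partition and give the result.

Lomuto partition with pivot = 13:

Initial array: [10, 3, 18, 2, 18, 3, 13]

arr[0]=10 <= 13: swap with position 0, array becomes [10, 3, 18, 2, 18, 3, 13]
arr[1]=3 <= 13: swap with position 1, array becomes [10, 3, 18, 2, 18, 3, 13]
arr[2]=18 > 13: no swap
arr[3]=2 <= 13: swap with position 2, array becomes [10, 3, 2, 18, 18, 3, 13]
arr[4]=18 > 13: no swap
arr[5]=3 <= 13: swap with position 3, array becomes [10, 3, 2, 3, 18, 18, 13]

Place pivot at position 4: [10, 3, 2, 3, 13, 18, 18]
Pivot position: 4

After partitioning with pivot 13, the array becomes [10, 3, 2, 3, 13, 18, 18]. The pivot is placed at index 4. All elements to the left of the pivot are <= 13, and all elements to the right are > 13.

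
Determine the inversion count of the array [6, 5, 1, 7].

Finding inversions in [6, 5, 1, 7]:

(0, 1): arr[0]=6 > arr[1]=5
(0, 2): arr[0]=6 > arr[2]=1
(1, 2): arr[1]=5 > arr[2]=1

Total inversions: 3

The array has 3 inversion(s): (0,1), (0,2), (1,2). Each pair (i,j) satisfies i < j and arr[i] > arr[j].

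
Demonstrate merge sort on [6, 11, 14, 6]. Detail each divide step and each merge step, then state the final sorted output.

Merge sort trace:

Split: [6, 11, 14, 6] -> [6, 11] and [14, 6]
  Split: [6, 11] -> [6] and [11]
  Merge: [6] + [11] -> [6, 11]
  Split: [14, 6] -> [14] and [6]
  Merge: [14] + [6] -> [6, 14]
Merge: [6, 11] + [6, 14] -> [6, 6, 11, 14]

Final sorted array: [6, 6, 11, 14]

The merge sort proceeds by recursively splitting the array and merging sorted halves.
After all merges, the sorted array is [6, 6, 11, 14].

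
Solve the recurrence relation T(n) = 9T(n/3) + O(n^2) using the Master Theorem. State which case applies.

Master Theorem for T(n) = 9T(n/3) + O(n^2):

a = 9, b = 3, c = 2
log_b(a) = log_3(9) = 2.0000

Case 2: c = 2 = log_3(9) = 2.0000
T(n) = O(n^2 log n) = O(n^2 log n)

For T(n) = 9T(n/3) + O(n^2): log_3(9) = 2.0000. This is Case 2 of the Master Theorem (c = log_b(a), equal work at all levels), giving O(n^2 log n).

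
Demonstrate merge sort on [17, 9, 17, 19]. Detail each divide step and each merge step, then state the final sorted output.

Merge sort trace:

Split: [17, 9, 17, 19] -> [17, 9] and [17, 19]
  Split: [17, 9] -> [17] and [9]
  Merge: [17] + [9] -> [9, 17]
  Split: [17, 19] -> [17] and [19]
  Merge: [17] + [19] -> [17, 19]
Merge: [9, 17] + [17, 19] -> [9, 17, 17, 19]

Final sorted array: [9, 17, 17, 19]

The merge sort proceeds by recursively splitting the array and merging sorted halves.
After all merges, the sorted array is [9, 17, 17, 19].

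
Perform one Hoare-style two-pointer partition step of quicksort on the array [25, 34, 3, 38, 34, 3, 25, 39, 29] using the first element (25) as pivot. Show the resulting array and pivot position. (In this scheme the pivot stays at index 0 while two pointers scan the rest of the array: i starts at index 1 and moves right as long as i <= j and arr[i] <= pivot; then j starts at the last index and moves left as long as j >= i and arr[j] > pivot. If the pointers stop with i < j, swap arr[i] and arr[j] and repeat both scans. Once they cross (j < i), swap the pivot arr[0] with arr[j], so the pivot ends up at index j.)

Hoare-style two-pointer partition with pivot = 25:

Initial array: [25, 34, 3, 38, 34, 3, 25, 39, 29]

Pointers start at i = 1, j = 8.
i stops at index 1 (arr[1]=34 > 25), j stops at index 6 (arr[6]=25 <= 25): swap arr[1] and arr[6], array becomes [25, 25, 3, 38, 34, 3, 34, 39, 29]
i stops at index 3 (arr[3]=38 > 25), j stops at index 5 (arr[5]=3 <= 25): swap arr[3] and arr[5], array becomes [25, 25, 3, 3, 34, 38, 34, 39, 29]
i ends at 4, j ends at 3: the pointers have crossed (j < i), so scanning stops.

Swap pivot arr[0] with arr[3] to place pivot at position 3: [3, 25, 3, 25, 34, 38, 34, 39, 29]
Pivot position: 3

After partitioning with pivot 25, the array becomes [3, 25, 3, 25, 34, 38, 34, 39, 29]. The pivot is placed at index 3. All elements to the left of the pivot are <= 25, and all elements to the right are > 25.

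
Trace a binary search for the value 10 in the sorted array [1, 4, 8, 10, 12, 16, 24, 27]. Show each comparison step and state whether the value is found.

Binary search for 10 in [1, 4, 8, 10, 12, 16, 24, 27]:

lo=0, hi=7, mid=3, arr[mid]=10 -> Found target at index 3!

Binary search finds 10 at index 3 after 1 comparisons. The search repeatedly halves the search space by comparing with the middle element.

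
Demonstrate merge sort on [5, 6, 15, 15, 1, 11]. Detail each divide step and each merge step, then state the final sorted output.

Merge sort trace:

Split: [5, 6, 15, 15, 1, 11] -> [5, 6, 15] and [15, 1, 11]
  Split: [5, 6, 15] -> [5] and [6, 15]
    Split: [6, 15] -> [6] and [15]
    Merge: [6] + [15] -> [6, 15]
  Merge: [5] + [6, 15] -> [5, 6, 15]
  Split: [15, 1, 11] -> [15] and [1, 11]
    Split: [1, 11] -> [1] and [11]
    Merge: [1] + [11] -> [1, 11]
  Merge: [15] + [1, 11] -> [1, 11, 15]
Merge: [5, 6, 15] + [1, 11, 15] -> [1, 5, 6, 11, 15, 15]

Final sorted array: [1, 5, 6, 11, 15, 15]

The merge sort proceeds by recursively splitting the array and merging sorted halves.
After all merges, the sorted array is [1, 5, 6, 11, 15, 15].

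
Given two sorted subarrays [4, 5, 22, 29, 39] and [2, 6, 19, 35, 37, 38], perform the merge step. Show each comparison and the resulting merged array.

Merging process:

Compare 4 vs 2: take 2 from right. Merged: [2]
Compare 4 vs 6: take 4 from left. Merged: [2, 4]
Compare 5 vs 6: take 5 from left. Merged: [2, 4, 5]
Compare 22 vs 6: take 6 from right. Merged: [2, 4, 5, 6]
Compare 22 vs 19: take 19 from right. Merged: [2, 4, 5, 6, 19]
Compare 22 vs 35: take 22 from left. Merged: [2, 4, 5, 6, 19, 22]
Compare 29 vs 35: take 29 from left. Merged: [2, 4, 5, 6, 19, 22, 29]
Compare 39 vs 35: take 35 from right. Merged: [2, 4, 5, 6, 19, 22, 29, 35]
Compare 39 vs 37: take 37 from right. Merged: [2, 4, 5, 6, 19, 22, 29, 35, 37]
Compare 39 vs 38: take 38 from right. Merged: [2, 4, 5, 6, 19, 22, 29, 35, 37, 38]
Append remaining from left: [39]. Merged: [2, 4, 5, 6, 19, 22, 29, 35, 37, 38, 39]

Final merged array: [2, 4, 5, 6, 19, 22, 29, 35, 37, 38, 39]
Total comparisons: 10

The merged array is [2, 4, 5, 6, 19, 22, 29, 35, 37, 38, 39], requiring 10 comparisons. The merge step runs in O(n) time where n is the total number of elements.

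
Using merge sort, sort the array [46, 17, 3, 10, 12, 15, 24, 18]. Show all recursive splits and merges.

Merge sort trace:

Split: [46, 17, 3, 10, 12, 15, 24, 18] -> [46, 17, 3, 10] and [12, 15, 24, 18]
  Split: [46, 17, 3, 10] -> [46, 17] and [3, 10]
    Split: [46, 17] -> [46] and [17]
    Merge: [46] + [17] -> [17, 46]
    Split: [3, 10] -> [3] and [10]
    Merge: [3] + [10] -> [3, 10]
  Merge: [17, 46] + [3, 10] -> [3, 10, 17, 46]
  Split: [12, 15, 24, 18] -> [12, 15] and [24, 18]
    Split: [12, 15] -> [12] and [15]
    Merge: [12] + [15] -> [12, 15]
    Split: [24, 18] -> [24] and [18]
    Merge: [24] + [18] -> [18, 24]
  Merge: [12, 15] + [18, 24] -> [12, 15, 18, 24]
Merge: [3, 10, 17, 46] + [12, 15, 18, 24] -> [3, 10, 12, 15, 17, 18, 24, 46]

Final sorted array: [3, 10, 12, 15, 17, 18, 24, 46]

The merge sort proceeds by recursively splitting the array and merging sorted halves.
After all merges, the sorted array is [3, 10, 12, 15, 17, 18, 24, 46].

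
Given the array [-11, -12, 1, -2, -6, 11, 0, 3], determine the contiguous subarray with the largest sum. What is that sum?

Using Kadane's algorithm on [-11, -12, 1, -2, -6, 11, 0, 3]:

Scanning through the array:
Position 1 (value -12): max_ending_here = -12, max_so_far = -11
Position 2 (value 1): max_ending_here = 1, max_so_far = 1
Position 3 (value -2): max_ending_here = -1, max_so_far = 1
Position 4 (value -6): max_ending_here = -6, max_so_far = 1
Position 5 (value 11): max_ending_here = 11, max_so_far = 11
Position 6 (value 0): max_ending_here = 11, max_so_far = 11
Position 7 (value 3): max_ending_here = 14, max_so_far = 14

Maximum subarray: [11, 0, 3]
Maximum sum: 14

The maximum subarray is [11, 0, 3] with sum 14. This subarray runs from index 5 to index 7.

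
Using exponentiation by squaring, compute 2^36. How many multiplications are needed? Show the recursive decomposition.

Computing 2^36 by squaring (build up from 2^1; each line after the first costs one multiplication):

2^1 = 2
2^2 = (2^1)^2 = 2^2 = 4
2^4 = (2^2)^2 = 4^2 = 16
2^8 = (2^4)^2 = 16^2 = 256
2^9 = 2 * 2^8 = 2 * 256 = 512
2^18 = (2^9)^2 = 512^2 = 262144
2^36 = (2^18)^2 = 262144^2 = 68719476736

Result: 68719476736
Multiplications needed: 6 (6 lines after 2^1)

2^36 = 68719476736. Using exponentiation by squaring, this requires 6 multiplications. The key idea: if the exponent is even, square the half-power; if odd, multiply by the base once.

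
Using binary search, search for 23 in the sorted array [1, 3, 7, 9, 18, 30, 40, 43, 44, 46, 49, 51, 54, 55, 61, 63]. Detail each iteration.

Binary search for 23 in [1, 3, 7, 9, 18, 30, 40, 43, 44, 46, 49, 51, 54, 55, 61, 63]:

lo=0, hi=15, mid=7, arr[mid]=43 -> 43 > 23, search left half
lo=0, hi=6, mid=3, arr[mid]=9 -> 9 < 23, search right half
lo=4, hi=6, mid=5, arr[mid]=30 -> 30 > 23, search left half
lo=4, hi=4, mid=4, arr[mid]=18 -> 18 < 23, search right half
lo=5 > hi=4, target 23 not found

Binary search determines that 23 is not in the array after 4 comparisons. The search space was exhausted without finding the target.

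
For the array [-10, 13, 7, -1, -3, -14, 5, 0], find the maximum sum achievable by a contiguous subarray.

Using Kadane's algorithm on [-10, 13, 7, -1, -3, -14, 5, 0]:

Scanning through the array:
Position 1 (value 13): max_ending_here = 13, max_so_far = 13
Position 2 (value 7): max_ending_here = 20, max_so_far = 20
Position 3 (value -1): max_ending_here = 19, max_so_far = 20
Position 4 (value -3): max_ending_here = 16, max_so_far = 20
Position 5 (value -14): max_ending_here = 2, max_so_far = 20
Position 6 (value 5): max_ending_here = 7, max_so_far = 20
Position 7 (value 0): max_ending_here = 7, max_so_far = 20

Maximum subarray: [13, 7]
Maximum sum: 20

The maximum subarray is [13, 7] with sum 20. This subarray runs from index 1 to index 2.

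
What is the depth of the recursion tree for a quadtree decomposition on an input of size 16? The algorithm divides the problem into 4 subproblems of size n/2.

For divide and conquer with division factor 2:

Problem sizes at each level:
Level 0: 16
Level 1: 8
Level 2: 4
Level 3: 2
Level 4: 1

The root is level 0 and the size-1 base case is level 4 (the tree spans levels 0 through 4, i.e. 5 levels counting the root), so the depth is the number of divisions: log_2(16) = 4

The recursion tree depth is log_2(16) = 4. At each level, the problem size is divided by 2, so it takes 4 divisions to reduce to a base case of size 1. The algorithm makes 4 recursive calls at each level.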